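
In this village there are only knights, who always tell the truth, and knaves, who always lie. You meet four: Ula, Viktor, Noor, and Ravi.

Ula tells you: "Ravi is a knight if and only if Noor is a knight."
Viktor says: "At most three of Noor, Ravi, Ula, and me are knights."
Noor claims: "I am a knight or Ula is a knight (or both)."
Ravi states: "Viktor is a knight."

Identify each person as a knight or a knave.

Consider Ula. Suppose Ula is a knight.
Then no assignment of the remaining roles makes every statement match its speaker's type — contradiction.
So Ula is a knave.
With that fixed, Viktor's statement is true, so Viktor is a knight.
With that fixed, Ravi's statement is true, so Ravi is a knight.
Consider Noor. Suppose Noor is a knight.
Then Ula's statement comes out true, contradicting Ula being a knave.
So Noor is a knave.

Ula: knave, Viktor: knight, Noor: knave, Ravi: knight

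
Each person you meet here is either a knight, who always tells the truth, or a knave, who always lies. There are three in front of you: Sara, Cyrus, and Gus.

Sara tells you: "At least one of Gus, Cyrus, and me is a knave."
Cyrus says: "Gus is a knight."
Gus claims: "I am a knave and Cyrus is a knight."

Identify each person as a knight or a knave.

Sara: knight, Cyrus: knave, Gus: knave

Consider Sara. Suppose Sara is a knave.
Then Sara's own statement would have to be false, but it can't be — contradiction.
So Sara is a knight.
Consider Cyrus. Suppose Cyrus is a knight.
Then whichever role Gus has, Gus's statement has the wrong truth value — contradiction.
So Cyrus is a knave.
With that fixed, Gus's statement is false, so Gus is a knave.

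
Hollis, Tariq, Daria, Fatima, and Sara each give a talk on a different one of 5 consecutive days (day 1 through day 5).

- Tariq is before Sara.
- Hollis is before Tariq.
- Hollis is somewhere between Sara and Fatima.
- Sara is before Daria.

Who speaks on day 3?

With clues 1–3, Fatima and Sara are ruled out for day 3.
With clues 1–4, Daria and Hollis are ruled out for day 3.
So day 3 is Tariq.

Tariq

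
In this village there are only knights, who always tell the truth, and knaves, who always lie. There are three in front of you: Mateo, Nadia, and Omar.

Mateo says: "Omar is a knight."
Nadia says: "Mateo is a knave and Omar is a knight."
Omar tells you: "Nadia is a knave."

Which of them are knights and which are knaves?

Consider Mateo. Suppose Mateo is a knave.
Then no assignment of the remaining roles makes every statement match its speaker's type — contradiction.
So Mateo is a knight.
With that fixed, Nadia's statement is false, so Nadia is a knave.
With that fixed, Omar's statement is true, so Omar is a knight.

Mateo: knight, Nadia: knave, Omar: knight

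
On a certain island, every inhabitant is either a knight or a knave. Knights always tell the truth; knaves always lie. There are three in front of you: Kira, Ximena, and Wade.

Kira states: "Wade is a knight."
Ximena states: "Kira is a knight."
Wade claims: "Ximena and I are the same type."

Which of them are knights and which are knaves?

Consider Kira. Suppose Kira is a knave.
Then no assignment of the remaining roles makes every statement match its speaker's type — contradiction.
So Kira is a knight.
With that fixed, Ximena's statement is true, so Ximena is a knight.
Consider Wade. Suppose Wade is a knave.
Then Kira's statement comes out false, contradicting Kira being a knight.
So Wade is a knight.

Kira: knight, Ximena: knight, Wade: knight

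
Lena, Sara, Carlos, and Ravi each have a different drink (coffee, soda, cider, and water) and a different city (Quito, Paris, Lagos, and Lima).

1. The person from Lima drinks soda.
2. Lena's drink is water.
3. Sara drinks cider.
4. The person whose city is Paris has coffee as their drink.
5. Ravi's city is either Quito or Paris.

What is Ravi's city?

With clues 1–4, Lagos and Quito are impossible for Ravi's city.
With clues 1–5, Lima is impossible for Ravi's city.
That leaves Paris.

Paris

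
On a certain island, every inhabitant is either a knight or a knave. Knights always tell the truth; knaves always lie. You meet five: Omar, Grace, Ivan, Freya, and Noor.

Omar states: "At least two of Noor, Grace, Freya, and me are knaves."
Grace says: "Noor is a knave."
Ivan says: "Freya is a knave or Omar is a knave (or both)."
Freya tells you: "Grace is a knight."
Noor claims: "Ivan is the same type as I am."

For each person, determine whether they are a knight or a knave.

Omar: knight, Grace: knave, Ivan: knight, Freya: knave, Noor: knight

Consider Omar. Suppose Omar is a knave.
Then no assignment of the remaining roles makes every statement match its speaker's type — contradiction.
So Omar is a knight.
Consider Grace. Suppose Grace is a knight.
Then no assignment of the remaining roles makes every statement match its speaker's type — contradiction.
So Grace is a knave.
With that fixed, Freya's statement is false, so Freya is a knave.
With that fixed, Ivan's statement is true, so Ivan is a knight.
Consider Noor. Suppose Noor is a knave.
Then Grace's statement comes out true, contradicting Grace being a knave.
So Noor is a knight.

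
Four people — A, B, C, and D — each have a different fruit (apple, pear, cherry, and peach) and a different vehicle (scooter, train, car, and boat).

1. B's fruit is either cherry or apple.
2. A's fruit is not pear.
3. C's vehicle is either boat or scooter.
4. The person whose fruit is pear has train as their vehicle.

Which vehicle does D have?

train

With clues 1–4, boat, car, and scooter are impossible for D's vehicle.
That leaves train.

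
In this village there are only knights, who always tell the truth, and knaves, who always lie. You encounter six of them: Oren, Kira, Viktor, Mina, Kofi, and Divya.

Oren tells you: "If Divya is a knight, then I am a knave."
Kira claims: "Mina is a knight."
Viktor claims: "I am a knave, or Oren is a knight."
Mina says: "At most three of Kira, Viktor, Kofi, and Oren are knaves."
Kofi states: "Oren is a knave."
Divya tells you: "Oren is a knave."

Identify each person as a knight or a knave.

Consider Oren. Suppose Oren is a knave.
Then Oren's own statement would have to be false, but it can't be — contradiction.
So Oren is a knight.
With that fixed, Viktor's statement is true, so Viktor is a knight.
With that fixed, Mina's statement is true, so Mina is a knight.
With that fixed, Kofi's statement is false, so Kofi is a knave.
With that fixed, Divya's statement is false, so Divya is a knave.
With that fixed, Kira's statement is true, so Kira is a knight.

Oren: knight, Kira: knight, Viktor: knight, Mina: knight, Kofi: knave, Divya: knave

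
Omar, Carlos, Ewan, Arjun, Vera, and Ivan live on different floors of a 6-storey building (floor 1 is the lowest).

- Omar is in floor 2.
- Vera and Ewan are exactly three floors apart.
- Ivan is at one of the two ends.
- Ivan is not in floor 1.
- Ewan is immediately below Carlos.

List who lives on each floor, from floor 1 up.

Vera, Omar, Arjun, Ewan, Carlos, Ivan

From clue 1: Omar → floor 2.
From clues 1–2: Ewan is in {1,3,4,6}.
From clues 1–3: Ivan is in {1,6}.
From clues 1–4: Ivan → floor 6.
From clues 1–5: Vera → floor 1, Arjun → floor 3, Ewan → floor 4, Carlos → floor 5.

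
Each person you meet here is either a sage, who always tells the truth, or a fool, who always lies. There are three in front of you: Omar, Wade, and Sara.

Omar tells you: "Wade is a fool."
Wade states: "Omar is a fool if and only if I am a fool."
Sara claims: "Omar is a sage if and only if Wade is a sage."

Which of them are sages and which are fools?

Consider Omar. Suppose Omar is a fool.
Then whichever role Wade has, Wade's statement has the wrong truth value — contradiction.
So Omar is a sage.
Consider Wade. Suppose Wade is a sage.
Then Omar's statement comes out false, contradicting Omar being a sage.
So Wade is a fool.
With that fixed, Sara's statement is false, so Sara is a fool.

Omar: sage, Wade: fool, Sara: fool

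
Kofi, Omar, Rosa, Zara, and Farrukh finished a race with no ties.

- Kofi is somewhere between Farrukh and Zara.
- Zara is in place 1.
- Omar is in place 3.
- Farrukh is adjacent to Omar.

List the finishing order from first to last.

From clue 1: Kofi is in {2,3,4}.
From clues 1–2: Zara → place 1.
From clues 1–3: Omar → place 3.
From clues 1–4: Kofi → place 2, Farrukh → place 4, Rosa → place 5.

Zara, Kofi, Omar, Farrukh, Rosa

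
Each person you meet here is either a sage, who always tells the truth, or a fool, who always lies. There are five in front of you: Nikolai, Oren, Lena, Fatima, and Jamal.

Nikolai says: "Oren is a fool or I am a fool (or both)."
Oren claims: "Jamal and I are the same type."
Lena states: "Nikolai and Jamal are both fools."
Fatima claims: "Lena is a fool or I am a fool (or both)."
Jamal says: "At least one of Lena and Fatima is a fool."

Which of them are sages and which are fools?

Consider Nikolai. Suppose Nikolai is a fool.
Then Nikolai's own statement would have to be false, but it can't be — contradiction.
So Nikolai is a sage.
With that fixed, Lena's statement is false, so Lena is a fool.
With that fixed, Fatima's statement is true, so Fatima is a sage.
With that fixed, Jamal's statement is true, so Jamal is a sage.
Consider Oren. Suppose Oren is a sage.
Then Nikolai's statement comes out false, contradicting Nikolai being a sage.
So Oren is a fool.

Nikolai: sage, Oren: fool, Lena: fool, Fatima: sage, Jamal: sage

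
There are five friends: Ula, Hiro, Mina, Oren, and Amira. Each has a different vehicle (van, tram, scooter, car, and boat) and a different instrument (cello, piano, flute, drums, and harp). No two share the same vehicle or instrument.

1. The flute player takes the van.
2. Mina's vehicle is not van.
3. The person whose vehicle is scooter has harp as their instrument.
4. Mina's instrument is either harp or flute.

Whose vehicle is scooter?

Mina

With clues 1–4, Amira, Hiro, Oren, and Ula are impossible for the one with vehicle scooter.
That leaves Mina.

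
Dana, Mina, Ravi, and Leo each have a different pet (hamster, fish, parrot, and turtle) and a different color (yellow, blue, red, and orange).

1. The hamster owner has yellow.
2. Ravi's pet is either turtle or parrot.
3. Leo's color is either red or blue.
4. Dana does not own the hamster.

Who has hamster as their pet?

Mina

With clues 1–2, Ravi is impossible for the one with pet hamster.
With clues 1–3, Leo is impossible for the one with pet hamster.
With clues 1–4, Dana is impossible for the one with pet hamster.
That leaves Mina.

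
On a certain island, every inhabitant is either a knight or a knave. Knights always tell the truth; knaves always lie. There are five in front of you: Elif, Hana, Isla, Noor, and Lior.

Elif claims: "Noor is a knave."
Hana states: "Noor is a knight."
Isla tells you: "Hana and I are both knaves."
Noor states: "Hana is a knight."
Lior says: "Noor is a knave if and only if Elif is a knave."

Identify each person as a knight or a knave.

Elif: knave, Hana: knight, Isla: knave, Noor: knight, Lior: knave

Consider Elif. Suppose Elif is a knight.
Then no assignment of the remaining roles makes every statement match its speaker's type — contradiction.
So Elif is a knave.
Consider Hana. Suppose Hana is a knave.
Then whichever role Isla has, Isla's statement has the wrong truth value — contradiction.
So Hana is a knight.
With that fixed, Isla's statement is false, so Isla is a knave.
With that fixed, Noor's statement is true, so Noor is a knight.
With that fixed, Lior's statement is false, so Lior is a knave.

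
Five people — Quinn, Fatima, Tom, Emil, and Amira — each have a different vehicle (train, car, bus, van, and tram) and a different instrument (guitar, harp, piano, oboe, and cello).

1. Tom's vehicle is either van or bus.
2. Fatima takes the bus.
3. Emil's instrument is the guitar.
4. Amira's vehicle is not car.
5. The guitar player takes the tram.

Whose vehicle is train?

Amira

Clue 1 rules out Tom for the one with vehicle train.
With clues 1–2, Fatima is impossible for the one with vehicle train.
With clues 1–5, Emil and Quinn are impossible for the one with vehicle train.
That leaves Amira.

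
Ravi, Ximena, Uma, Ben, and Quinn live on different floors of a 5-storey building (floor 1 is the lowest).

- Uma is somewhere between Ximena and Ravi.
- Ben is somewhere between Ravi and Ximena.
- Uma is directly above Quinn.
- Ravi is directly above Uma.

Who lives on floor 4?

With clues 1–3, Quinn, Ravi, and Ximena are ruled out for floor 4.
With clues 1–4, Ben is ruled out for floor 4.
So floor 4 is Uma.

Uma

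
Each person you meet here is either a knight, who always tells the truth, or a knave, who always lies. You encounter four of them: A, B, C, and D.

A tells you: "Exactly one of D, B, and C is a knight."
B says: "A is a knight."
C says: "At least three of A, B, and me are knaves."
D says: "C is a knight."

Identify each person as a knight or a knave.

A: knight, B: knight, C: knave, D: knave

Consider A. Suppose A is a knave.
Then no assignment of the remaining roles makes every statement match its speaker's type — contradiction.
So A is a knight.
With that fixed, B's statement is true, so B is a knight.
With that fixed, C's statement is false, so C is a knave.
With that fixed, D's statement is false, so D is a knave.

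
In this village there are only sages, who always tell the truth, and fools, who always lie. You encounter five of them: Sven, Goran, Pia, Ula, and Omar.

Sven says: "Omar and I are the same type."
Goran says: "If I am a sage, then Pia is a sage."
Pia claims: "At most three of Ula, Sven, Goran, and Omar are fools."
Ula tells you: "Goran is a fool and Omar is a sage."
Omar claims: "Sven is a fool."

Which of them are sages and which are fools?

Sven: fool, Goran: sage, Pia: sage, Ula: fool, Omar: sage

Consider Sven. Suppose Sven is a sage.
Then no assignment of the remaining roles makes every statement match its speaker's type — contradiction.
So Sven is a fool.
With that fixed, Omar's statement is true, so Omar is a sage.
With that fixed, Pia's statement is true, so Pia is a sage.
With that fixed, Goran's statement is true, so Goran is a sage.
With that fixed, Ula's statement is false, so Ula is a fool.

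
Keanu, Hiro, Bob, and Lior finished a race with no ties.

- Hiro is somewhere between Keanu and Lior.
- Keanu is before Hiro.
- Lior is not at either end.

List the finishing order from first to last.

From clue 1: Hiro is in {2,3}.
From clues 1–2: Keanu is in {1,2}.
From clues 1–3: Keanu → place 1, Hiro → place 2, Lior → place 3, Bob → place 4.

Keanu, Hiro, Lior, Bob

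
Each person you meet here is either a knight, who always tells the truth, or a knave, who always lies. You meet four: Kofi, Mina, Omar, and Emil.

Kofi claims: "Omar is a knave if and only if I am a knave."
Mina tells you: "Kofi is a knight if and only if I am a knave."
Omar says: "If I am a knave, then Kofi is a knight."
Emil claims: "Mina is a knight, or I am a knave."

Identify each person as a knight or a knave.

Kofi: knave, Mina: knight, Omar: knight, Emil: knight

Consider Kofi. Suppose Kofi is a knight.
Then whichever role Mina has, Mina's statement has the wrong truth value — contradiction.
So Kofi is a knave.
Consider Mina. Suppose Mina is a knave.
Then whichever role Emil has, Emil's statement has the wrong truth value — contradiction.
So Mina is a knight.
With that fixed, Emil's statement is true, so Emil is a knight.
Consider Omar. Suppose Omar is a knave.
Then Kofi's statement comes out true, contradicting Kofi being a knave.
So Omar is a knight.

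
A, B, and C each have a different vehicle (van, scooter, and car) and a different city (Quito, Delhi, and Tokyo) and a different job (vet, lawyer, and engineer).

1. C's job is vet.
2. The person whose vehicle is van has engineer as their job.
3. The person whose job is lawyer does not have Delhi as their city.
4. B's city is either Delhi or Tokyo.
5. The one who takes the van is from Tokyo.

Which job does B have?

engineer

Clue 1 rules out vet for B's job.
With clues 1–5, lawyer is impossible for B's job.
That leaves engineer.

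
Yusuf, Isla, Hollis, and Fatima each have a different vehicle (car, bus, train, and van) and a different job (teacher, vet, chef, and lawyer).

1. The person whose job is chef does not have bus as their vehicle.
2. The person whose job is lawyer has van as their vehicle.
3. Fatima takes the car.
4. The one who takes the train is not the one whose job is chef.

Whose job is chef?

Fatima

With clues 1–4, Hollis, Isla, and Yusuf are impossible for the one with job chef.
That leaves Fatima.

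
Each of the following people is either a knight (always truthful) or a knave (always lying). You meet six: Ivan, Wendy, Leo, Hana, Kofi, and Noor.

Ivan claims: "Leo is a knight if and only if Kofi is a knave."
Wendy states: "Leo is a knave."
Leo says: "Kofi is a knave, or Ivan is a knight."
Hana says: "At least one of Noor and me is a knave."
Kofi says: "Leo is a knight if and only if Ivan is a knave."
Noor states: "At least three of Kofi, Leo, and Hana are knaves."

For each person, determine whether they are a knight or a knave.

Ivan: knight, Wendy: knave, Leo: knight, Hana: knight, Kofi: knave, Noor: knave

Consider Ivan. Suppose Ivan is a knave.
Then no assignment of the remaining roles makes every statement match its speaker's type — contradiction.
So Ivan is a knight.
With that fixed, Leo's statement is true, so Leo is a knight.
With that fixed, Kofi's statement is false, so Kofi is a knave.
With that fixed, Noor's statement is false, so Noor is a knave.
With that fixed, Wendy's statement is false, so Wendy is a knave.
With that fixed, Hana's statement is true, so Hana is a knight.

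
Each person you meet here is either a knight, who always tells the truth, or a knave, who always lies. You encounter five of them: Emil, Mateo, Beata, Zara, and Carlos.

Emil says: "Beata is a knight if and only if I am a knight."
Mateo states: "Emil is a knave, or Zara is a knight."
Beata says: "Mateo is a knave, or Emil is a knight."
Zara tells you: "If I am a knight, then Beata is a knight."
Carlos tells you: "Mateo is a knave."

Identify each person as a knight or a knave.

Emil: knight, Mateo: knight, Beata: knight, Zara: knight, Carlos: knave

Consider Emil. Suppose Emil is a knave.
Then no assignment of the remaining roles makes every statement match its speaker's type — contradiction.
So Emil is a knight.
With that fixed, Beata's statement is true, so Beata is a knight.
With that fixed, Zara's statement is true, so Zara is a knight.
With that fixed, Mateo's statement is true, so Mateo is a knight.
With that fixed, Carlos's statement is false, so Carlos is a knave.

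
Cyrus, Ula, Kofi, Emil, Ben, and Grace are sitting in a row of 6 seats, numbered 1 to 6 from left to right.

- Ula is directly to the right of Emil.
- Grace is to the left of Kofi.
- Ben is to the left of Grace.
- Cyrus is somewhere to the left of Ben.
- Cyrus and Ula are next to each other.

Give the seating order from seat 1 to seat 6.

From clue 1: Ula is in {2,3,4,5,6}.
From clues 1–3: Kofi is in {3,4,5,6}.
From clues 1–4: Cyrus is in {1,3}.
From clues 1–5: Emil → seat 1, Ula → seat 2, Cyrus → seat 3, Ben → seat 4, Grace → seat 5, Kofi → seat 6.

Emil, Ula, Cyrus, Ben, Grace, Kofi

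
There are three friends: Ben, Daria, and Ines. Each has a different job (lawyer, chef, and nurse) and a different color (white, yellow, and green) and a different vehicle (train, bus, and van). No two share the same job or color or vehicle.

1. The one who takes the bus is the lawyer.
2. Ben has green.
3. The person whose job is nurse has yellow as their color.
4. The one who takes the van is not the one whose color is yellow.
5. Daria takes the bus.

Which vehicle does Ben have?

van

With clues 1–4, train is impossible for Ben's vehicle.
With clues 1–5, bus is impossible for Ben's vehicle.
That leaves van.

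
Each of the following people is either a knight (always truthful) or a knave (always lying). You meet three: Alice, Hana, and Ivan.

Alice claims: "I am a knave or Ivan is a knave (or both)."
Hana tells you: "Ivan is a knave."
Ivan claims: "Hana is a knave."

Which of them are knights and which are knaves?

Consider Alice. Suppose Alice is a knave.
Then Alice's own statement would have to be false, but it can't be — contradiction.
So Alice is a knight.
Consider Hana. Suppose Hana is a knave.
Then no assignment of the remaining roles makes every statement match its speaker's type — contradiction.
So Hana is a knight.
With that fixed, Ivan's statement is false, so Ivan is a knave.

Alice: knight, Hana: knight, Ivan: knave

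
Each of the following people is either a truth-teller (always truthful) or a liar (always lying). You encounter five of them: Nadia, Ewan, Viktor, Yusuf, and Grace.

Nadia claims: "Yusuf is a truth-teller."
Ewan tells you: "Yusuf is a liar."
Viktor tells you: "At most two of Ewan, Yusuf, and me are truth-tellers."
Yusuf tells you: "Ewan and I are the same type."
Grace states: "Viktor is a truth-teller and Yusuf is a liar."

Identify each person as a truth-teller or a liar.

Consider Nadia. Suppose Nadia is a truth-teller.
Then no assignment of the remaining roles makes every statement match its speaker's type — contradiction.
So Nadia is a liar.
Consider Ewan. Suppose Ewan is a liar.
Then whichever role Yusuf has, Yusuf's statement has the wrong truth value — contradiction.
So Ewan is a truth-teller.
Consider Viktor. Suppose Viktor is a liar.
Then Viktor's own statement would have to be false, but it can't be — contradiction.
So Viktor is a truth-teller.
Consider Yusuf. Suppose Yusuf is a truth-teller.
Then Nadia's statement comes out true, contradicting Nadia being a liar.
So Yusuf is a liar.
With that fixed, Grace's statement is true, so Grace is a truth-teller.

Nadia: liar, Ewan: truth-teller, Viktor: truth-teller, Yusuf: liar, Grace: truth-teller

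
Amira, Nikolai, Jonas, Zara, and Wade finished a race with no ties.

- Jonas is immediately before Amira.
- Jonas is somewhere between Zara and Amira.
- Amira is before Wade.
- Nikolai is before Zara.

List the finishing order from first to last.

From clue 1: Amira is in {2,3,4,5}.
From clues 1–2: Amira is in {3,4,5}.
From clues 1–3: Amira is in {3,4}.
From clues 1–4: Nikolai → place 1, Zara → place 2, Jonas → place 3, Amira → place 4, Wade → place 5.

Nikolai, Zara, Jonas, Amira, Wade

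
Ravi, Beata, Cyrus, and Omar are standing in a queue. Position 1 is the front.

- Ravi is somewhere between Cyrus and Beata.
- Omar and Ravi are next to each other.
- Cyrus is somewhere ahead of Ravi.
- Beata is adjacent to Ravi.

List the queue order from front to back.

Cyrus, Omar, Ravi, Beata

From clue 1: Ravi is in {2,3}.
From clues 1–3: Cyrus → position 1, Beata → position 4.
From clues 1–4: Omar → position 2, Ravi → position 3.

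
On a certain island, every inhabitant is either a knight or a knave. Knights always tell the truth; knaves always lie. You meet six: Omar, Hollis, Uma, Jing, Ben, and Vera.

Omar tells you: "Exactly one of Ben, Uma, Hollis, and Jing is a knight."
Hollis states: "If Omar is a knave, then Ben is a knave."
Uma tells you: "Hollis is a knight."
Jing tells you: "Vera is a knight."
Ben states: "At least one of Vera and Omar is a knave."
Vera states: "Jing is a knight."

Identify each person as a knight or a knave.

Omar: knave, Hollis: knave, Uma: knave, Jing: knight, Ben: knight, Vera: knight

Consider Omar. Suppose Omar is a knight.
Then no assignment of the remaining roles makes every statement match its speaker's type — contradiction.
So Omar is a knave.
With that fixed, Ben's statement is true, so Ben is a knight.
With that fixed, Hollis's statement is false, so Hollis is a knave.
With that fixed, Uma's statement is false, so Uma is a knave.
Consider Jing. Suppose Jing is a knave.
Then Omar's statement comes out true, contradicting Omar being a knave.
So Jing is a knight.
With that fixed, Vera's statement is true, so Vera is a knight.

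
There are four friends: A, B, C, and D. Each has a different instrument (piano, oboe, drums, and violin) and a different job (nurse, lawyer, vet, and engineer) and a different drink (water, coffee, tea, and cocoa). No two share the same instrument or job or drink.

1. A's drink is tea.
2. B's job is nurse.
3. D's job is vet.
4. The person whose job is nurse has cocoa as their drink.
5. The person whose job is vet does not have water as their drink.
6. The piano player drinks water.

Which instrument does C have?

piano

With clues 1–6, drums, oboe, and violin are impossible for C's instrument.
That leaves piano.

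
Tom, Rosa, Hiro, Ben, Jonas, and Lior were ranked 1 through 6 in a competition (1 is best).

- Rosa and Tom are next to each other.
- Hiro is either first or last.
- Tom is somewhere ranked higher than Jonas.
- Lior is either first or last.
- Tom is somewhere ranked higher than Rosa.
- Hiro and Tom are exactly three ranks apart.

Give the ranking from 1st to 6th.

From clues 1–2: Hiro is in {1,6}.
From clues 1–5: Tom is in {2,3}.
From clues 1–6: Lior → rank 1, Ben → rank 2, Tom → rank 3, Rosa → rank 4, Jonas → rank 5, Hiro → rank 6.

Lior, Ben, Tom, Rosa, Jonas, Hiro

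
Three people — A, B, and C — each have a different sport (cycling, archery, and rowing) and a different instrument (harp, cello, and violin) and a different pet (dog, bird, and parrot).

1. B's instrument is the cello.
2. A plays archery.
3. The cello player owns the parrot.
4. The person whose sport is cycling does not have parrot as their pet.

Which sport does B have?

rowing

With clues 1–2, archery is impossible for B's sport.
With clues 1–4, cycling is impossible for B's sport.
That leaves rowing.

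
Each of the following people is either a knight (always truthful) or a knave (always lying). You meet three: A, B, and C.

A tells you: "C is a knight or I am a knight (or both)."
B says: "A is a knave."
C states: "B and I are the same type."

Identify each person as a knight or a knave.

A: knave, B: knight, C: knave

Consider A. Suppose A is a knight.
Then no assignment of the remaining roles makes every statement match its speaker's type — contradiction.
So A is a knave.
With that fixed, B's statement is true, so B is a knight.
Consider C. Suppose C is a knight.
Then A's statement comes out true, contradicting A being a knave.
So C is a knave.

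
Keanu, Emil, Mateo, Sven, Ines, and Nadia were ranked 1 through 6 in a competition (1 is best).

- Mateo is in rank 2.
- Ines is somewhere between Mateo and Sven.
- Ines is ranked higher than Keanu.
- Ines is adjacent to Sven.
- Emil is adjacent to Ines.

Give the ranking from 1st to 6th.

Nadia, Mateo, Emil, Ines, Sven, Keanu

From clue 1: Mateo → rank 2.
From clues 1–2: Sven is in {4,5,6}.
From clues 1–3: Ines is in {3,4}.
From clues 1–4: Keanu is in {5,6}.
From clues 1–5: Nadia → rank 1, Emil → rank 3, Ines → rank 4, Sven → rank 5, Keanu → rank 6.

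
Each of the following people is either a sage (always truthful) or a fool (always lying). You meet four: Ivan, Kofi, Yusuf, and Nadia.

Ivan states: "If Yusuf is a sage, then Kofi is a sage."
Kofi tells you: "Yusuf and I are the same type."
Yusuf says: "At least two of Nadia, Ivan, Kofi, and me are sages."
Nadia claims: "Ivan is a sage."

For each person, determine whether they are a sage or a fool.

Consider Ivan. Suppose Ivan is a fool.
Then no assignment of the remaining roles makes every statement match its speaker's type — contradiction.
So Ivan is a sage.
With that fixed, Nadia's statement is true, so Nadia is a sage.
With that fixed, Yusuf's statement is true, so Yusuf is a sage.
Consider Kofi. Suppose Kofi is a fool.
Then Ivan's statement comes out false, contradicting Ivan being a sage.
So Kofi is a sage.

Ivan: sage, Kofi: sage, Yusuf: sage, Nadia: sage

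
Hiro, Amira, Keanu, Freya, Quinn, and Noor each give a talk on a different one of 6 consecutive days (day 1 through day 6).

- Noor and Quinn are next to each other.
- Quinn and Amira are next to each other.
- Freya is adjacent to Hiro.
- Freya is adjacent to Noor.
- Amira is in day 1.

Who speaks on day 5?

With clues 1–3, Keanu is ruled out for day 5.
With clues 1–4, Noor is ruled out for day 5.
With clues 1–5, Amira, Freya, and Quinn are ruled out for day 5.
So day 5 is Hiro.

Hiro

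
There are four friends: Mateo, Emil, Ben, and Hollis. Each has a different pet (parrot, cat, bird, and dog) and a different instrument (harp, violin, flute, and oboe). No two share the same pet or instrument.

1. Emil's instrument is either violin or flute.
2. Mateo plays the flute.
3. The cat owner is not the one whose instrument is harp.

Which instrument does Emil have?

Clue 1 rules out harp and oboe for Emil's instrument.
With clues 1–2, flute is impossible for Emil's instrument.
That leaves violin.

violin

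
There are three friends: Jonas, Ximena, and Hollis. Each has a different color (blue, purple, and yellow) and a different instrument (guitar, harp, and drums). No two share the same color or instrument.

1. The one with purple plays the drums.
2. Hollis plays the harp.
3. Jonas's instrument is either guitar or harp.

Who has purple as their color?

With clues 1–2, Hollis is impossible for the one with color purple.
With clues 1–3, Jonas is impossible for the one with color purple.
That leaves Ximena.

Ximena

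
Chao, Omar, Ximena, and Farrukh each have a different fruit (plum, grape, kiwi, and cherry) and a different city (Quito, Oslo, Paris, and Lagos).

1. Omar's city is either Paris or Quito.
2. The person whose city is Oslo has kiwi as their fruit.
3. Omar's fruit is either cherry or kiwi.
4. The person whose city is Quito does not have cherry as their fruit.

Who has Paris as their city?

With clues 1–4, Chao, Farrukh, and Ximena are impossible for the one with city Paris.
That leaves Omar.

Omar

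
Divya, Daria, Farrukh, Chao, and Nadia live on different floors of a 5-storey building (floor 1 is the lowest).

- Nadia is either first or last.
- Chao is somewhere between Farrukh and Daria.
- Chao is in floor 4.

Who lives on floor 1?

Nadia

With clues 1–2, Chao is ruled out for floor 1.
With clues 1–3, Daria, Divya, and Farrukh are ruled out for floor 1.
So floor 1 is Nadia.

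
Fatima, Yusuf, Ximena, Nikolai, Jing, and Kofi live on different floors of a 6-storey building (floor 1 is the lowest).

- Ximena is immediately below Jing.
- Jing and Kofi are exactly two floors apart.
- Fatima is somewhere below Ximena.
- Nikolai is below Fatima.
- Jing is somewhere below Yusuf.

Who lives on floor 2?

With clues 1–3, Jing is ruled out for floor 2.
With clues 1–4, Kofi and Ximena are ruled out for floor 2.
With clues 1–5, Nikolai and Yusuf are ruled out for floor 2.
So floor 2 is Fatima.

Fatima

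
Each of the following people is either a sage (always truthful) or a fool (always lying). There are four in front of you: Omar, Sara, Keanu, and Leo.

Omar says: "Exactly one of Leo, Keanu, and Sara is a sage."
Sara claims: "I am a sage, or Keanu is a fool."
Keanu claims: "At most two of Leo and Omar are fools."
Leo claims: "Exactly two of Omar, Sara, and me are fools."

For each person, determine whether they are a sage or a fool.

Regardless of anyone's role, Keanu's statement is true, so Keanu is a sage.
Consider Omar. Suppose Omar is a sage.
Then no assignment of the remaining roles makes every statement match its speaker's type — contradiction.
So Omar is a fool.
Consider Sara. Suppose Sara is a sage.
Then whichever role Leo has, Leo's statement has the wrong truth value — contradiction.
So Sara is a fool.
Consider Leo. Suppose Leo is a fool.
Then Omar's statement comes out true, contradicting Omar being a fool.
So Leo is a sage.

Omar: fool, Sara: fool, Keanu: sage, Leo: sage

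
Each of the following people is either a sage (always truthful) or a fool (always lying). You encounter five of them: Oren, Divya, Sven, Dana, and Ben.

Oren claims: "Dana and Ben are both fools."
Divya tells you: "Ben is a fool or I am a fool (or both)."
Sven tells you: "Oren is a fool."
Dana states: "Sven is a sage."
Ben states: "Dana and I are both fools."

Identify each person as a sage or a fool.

Oren: fool, Divya: sage, Sven: sage, Dana: sage, Ben: fool

Consider Oren. Suppose Oren is a sage.
Then no assignment of the remaining roles makes every statement match its speaker's type — contradiction.
So Oren is a fool.
With that fixed, Sven's statement is true, so Sven is a sage.
With that fixed, Dana's statement is true, so Dana is a sage.
With that fixed, Ben's statement is false, so Ben is a fool.
With that fixed, Divya's statement is true, so Divya is a sage.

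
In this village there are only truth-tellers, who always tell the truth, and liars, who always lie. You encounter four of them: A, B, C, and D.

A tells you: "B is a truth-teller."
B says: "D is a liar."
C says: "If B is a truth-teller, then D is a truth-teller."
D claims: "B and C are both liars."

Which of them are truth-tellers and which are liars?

A: truth-teller, B: truth-teller, C: liar, D: liar

Consider A. Suppose A is a liar.
Then no assignment of the remaining roles makes every statement match its speaker's type — contradiction.
So A is a truth-teller.
Consider B. Suppose B is a liar.
Then A's statement comes out false, contradicting A being a truth-teller.
So B is a truth-teller.
With that fixed, D's statement is false, so D is a liar.
With that fixed, C's statement is false, so C is a liar.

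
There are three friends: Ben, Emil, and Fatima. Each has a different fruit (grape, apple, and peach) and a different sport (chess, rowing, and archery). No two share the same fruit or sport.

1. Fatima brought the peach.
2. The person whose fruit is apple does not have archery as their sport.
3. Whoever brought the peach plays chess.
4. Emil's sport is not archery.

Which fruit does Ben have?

Clue 1 rules out peach for Ben's fruit.
With clues 1–4, apple is impossible for Ben's fruit.
That leaves grape.

grape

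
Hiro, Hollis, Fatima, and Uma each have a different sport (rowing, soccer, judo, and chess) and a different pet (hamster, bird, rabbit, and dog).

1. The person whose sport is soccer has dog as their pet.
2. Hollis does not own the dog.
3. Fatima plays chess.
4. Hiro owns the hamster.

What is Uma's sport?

soccer

With clues 1–3, chess is impossible for Uma's sport.
With clues 1–4, judo and rowing are impossible for Uma's sport.
That leaves soccer.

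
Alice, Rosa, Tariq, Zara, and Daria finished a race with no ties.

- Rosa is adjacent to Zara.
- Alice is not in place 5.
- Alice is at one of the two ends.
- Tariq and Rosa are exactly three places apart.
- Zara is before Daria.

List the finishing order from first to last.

From clues 1–2: Alice is in {1,2,3,4}.
From clues 1–3: Alice → place 1.
From clues 1–4: Rosa is in {2,5}.
From clues 1–5: Rosa → place 2, Zara → place 3, Daria → place 4, Tariq → place 5.

Alice, Rosa, Zara, Daria, Tariq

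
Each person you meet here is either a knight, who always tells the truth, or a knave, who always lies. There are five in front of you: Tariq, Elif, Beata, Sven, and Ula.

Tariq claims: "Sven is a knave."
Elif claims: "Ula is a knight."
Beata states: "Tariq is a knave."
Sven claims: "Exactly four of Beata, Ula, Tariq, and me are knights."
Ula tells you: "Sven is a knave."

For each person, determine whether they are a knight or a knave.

Tariq: knight, Elif: knight, Beata: knave, Sven: knave, Ula: knight

Consider Tariq. Suppose Tariq is a knave.
Then no assignment of the remaining roles makes every statement match its speaker's type — contradiction.
So Tariq is a knight.
With that fixed, Beata's statement is false, so Beata is a knave.
With that fixed, Sven's statement is false, so Sven is a knave.
With that fixed, Ula's statement is true, so Ula is a knight.
With that fixed, Elif's statement is true, so Elif is a knight.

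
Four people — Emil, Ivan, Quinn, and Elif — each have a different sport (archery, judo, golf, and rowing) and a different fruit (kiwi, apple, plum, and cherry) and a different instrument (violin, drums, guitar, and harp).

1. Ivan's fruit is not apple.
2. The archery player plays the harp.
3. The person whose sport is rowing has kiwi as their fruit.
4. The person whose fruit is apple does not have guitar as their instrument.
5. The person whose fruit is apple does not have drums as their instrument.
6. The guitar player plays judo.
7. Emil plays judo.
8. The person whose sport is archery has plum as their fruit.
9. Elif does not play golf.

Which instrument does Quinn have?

violin

With clues 1–7, guitar is impossible for Quinn's instrument.
With clues 1–9, drums and harp are impossible for Quinn's instrument.
That leaves violin.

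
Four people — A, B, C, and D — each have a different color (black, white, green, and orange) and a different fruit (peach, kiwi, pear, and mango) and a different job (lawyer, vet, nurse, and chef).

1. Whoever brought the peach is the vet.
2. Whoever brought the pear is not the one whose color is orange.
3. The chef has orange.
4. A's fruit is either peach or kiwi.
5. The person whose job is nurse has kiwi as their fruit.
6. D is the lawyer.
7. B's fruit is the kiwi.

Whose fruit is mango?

C

With clues 1–4, A is impossible for the one with fruit mango.
With clues 1–6, D is impossible for the one with fruit mango.
With clues 1–7, B is impossible for the one with fruit mango.
That leaves C.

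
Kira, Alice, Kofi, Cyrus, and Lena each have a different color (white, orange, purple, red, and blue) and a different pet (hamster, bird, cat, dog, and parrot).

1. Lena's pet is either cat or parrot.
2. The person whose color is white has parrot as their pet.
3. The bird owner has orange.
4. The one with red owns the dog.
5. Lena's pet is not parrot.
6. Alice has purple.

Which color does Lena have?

blue

With clues 1–3, orange is impossible for Lena's color.
With clues 1–4, red is impossible for Lena's color.
With clues 1–5, white is impossible for Lena's color.
With clues 1–6, purple is impossible for Lena's color.
That leaves blue.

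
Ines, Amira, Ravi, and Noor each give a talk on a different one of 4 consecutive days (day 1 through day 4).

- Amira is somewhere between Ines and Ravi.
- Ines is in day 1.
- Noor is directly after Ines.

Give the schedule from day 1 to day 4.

From clue 1: Amira is in {2,3}.
From clues 1–2: Ines → day 1.
From clues 1–3: Noor → day 2, Amira → day 3, Ravi → day 4.

Ines, Noor, Amira, Ravi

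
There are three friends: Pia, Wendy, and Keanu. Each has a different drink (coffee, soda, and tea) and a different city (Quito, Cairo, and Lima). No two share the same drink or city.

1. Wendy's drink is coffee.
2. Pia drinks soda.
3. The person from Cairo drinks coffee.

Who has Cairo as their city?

With clues 1–3, Keanu and Pia are impossible for the one with city Cairo.
That leaves Wendy.

Wendy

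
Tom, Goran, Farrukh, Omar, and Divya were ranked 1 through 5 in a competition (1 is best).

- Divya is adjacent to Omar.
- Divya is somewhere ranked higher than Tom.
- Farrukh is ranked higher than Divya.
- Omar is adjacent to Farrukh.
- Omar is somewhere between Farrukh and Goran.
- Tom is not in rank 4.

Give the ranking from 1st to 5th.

Farrukh, Omar, Divya, Goran, Tom

From clues 1–2: Tom is in {3,4,5}.
From clues 1–3: Tom is in {4,5}.
From clues 1–5: Farrukh → rank 1, Omar → rank 2, Divya → rank 3.
From clues 1–6: Goran → rank 4, Tom → rank 5.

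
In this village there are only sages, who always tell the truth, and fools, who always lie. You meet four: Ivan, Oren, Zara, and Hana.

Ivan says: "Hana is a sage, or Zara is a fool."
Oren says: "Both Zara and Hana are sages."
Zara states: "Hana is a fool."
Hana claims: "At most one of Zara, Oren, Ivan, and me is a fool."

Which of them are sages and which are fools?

Ivan: fool, Oren: fool, Zara: sage, Hana: fool

Consider Ivan. Suppose Ivan is a sage.
Then no assignment of the remaining roles makes every statement match its speaker's type — contradiction.
So Ivan is a fool.
Consider Oren. Suppose Oren is a sage.
Then no assignment of the remaining roles makes every statement match its speaker's type — contradiction.
So Oren is a fool.
With that fixed, Hana's statement is false, so Hana is a fool.
With that fixed, Zara's statement is true, so Zara is a sage.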